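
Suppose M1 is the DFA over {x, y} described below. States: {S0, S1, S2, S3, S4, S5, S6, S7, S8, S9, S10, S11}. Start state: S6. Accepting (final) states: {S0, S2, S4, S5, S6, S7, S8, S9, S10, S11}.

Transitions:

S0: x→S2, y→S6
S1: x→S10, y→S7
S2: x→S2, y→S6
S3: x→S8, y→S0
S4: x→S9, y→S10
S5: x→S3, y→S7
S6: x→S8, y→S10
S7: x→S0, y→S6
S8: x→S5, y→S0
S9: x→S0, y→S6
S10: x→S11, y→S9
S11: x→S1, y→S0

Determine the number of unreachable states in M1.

No path from S6 leads to S4; the other 11 states are all reachable.

1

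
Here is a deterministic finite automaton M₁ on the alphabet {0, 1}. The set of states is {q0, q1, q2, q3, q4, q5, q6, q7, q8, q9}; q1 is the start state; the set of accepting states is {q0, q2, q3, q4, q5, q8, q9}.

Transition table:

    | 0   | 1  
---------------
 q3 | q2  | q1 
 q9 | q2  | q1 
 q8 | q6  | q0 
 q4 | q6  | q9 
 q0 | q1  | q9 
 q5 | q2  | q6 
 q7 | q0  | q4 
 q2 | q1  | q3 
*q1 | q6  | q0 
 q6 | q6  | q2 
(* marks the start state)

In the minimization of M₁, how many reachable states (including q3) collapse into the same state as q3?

2

States {q4,q5,q7,q8} cannot be reached from the start state, so discard them.
P0 = {q0,q2,q3,q9} | {q1,q6}.
Split {q0,q2,q3,q9} by δ(·,0) → {q0,q2} and {q3,q9}.
No further refinement is possible. Final partition (3 blocks): {q0,q2} | {q1,q6} | {q3,q9}.
State q3 belongs to the block {q3,q9}, which has 2 states.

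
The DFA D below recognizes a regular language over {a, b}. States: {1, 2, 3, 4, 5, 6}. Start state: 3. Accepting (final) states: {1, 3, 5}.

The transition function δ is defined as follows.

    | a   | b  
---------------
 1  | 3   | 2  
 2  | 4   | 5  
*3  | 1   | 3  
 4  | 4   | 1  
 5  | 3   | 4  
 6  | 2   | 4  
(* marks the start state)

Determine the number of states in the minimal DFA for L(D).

States {6} cannot be reached from the start state, so discard them.
Initial partition by acceptance: {1,3,5} | {2,4}.
Split {1,3,5} by δ(·,b) → {1,5} and {3}.
Stable partition: {1,5} | {2,4} | {3} — 3 equivalence classes.

3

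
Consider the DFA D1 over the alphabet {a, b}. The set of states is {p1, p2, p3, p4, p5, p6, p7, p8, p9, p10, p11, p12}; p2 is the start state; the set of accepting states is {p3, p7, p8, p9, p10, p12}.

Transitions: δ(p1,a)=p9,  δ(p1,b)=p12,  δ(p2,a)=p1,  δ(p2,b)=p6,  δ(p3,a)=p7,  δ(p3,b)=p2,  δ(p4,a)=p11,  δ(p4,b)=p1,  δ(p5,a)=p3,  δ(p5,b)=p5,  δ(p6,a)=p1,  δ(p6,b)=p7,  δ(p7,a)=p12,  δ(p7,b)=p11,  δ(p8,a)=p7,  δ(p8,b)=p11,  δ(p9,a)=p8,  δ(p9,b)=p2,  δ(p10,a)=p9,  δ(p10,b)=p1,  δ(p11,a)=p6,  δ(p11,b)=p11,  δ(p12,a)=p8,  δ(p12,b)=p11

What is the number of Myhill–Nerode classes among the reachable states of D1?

6

First remove the unreachable states {p3,p4,p5,p10}; 8 states remain.
Start with accepting vs non-accepting: {p7,p8,p9,p12} | {p1,p2,p6,p11}.
Split {p1,p2,p6,p11} by δ(·,a) → {p2,p6,p11} and {p1}.
Refine {p2,p6,p11} on symbol a: members go to different blocks, giving {p2,p6} and {p11}.
On input b, block {p7,p8,p9,p12} splits into {p7,p8,p12} and {p9}.
On input b, block {p2,p6} splits into {p2} and {p6}.
The partition is now stable with 6 blocks: {p7,p8,p12} | {p2} | {p1} | {p11} | {p9} | {p6}.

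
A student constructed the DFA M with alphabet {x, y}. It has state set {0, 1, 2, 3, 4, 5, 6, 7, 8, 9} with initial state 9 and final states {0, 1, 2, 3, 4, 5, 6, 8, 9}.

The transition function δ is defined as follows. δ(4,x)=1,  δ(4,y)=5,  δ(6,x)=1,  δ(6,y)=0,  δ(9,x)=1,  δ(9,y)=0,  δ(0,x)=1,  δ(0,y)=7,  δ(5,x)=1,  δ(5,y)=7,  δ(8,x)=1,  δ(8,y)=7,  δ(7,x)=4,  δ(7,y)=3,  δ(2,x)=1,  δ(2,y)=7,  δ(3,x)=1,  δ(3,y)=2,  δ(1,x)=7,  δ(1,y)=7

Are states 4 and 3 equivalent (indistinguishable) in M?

Reachable states from the start: {0,1,2,3,4,5,7,9}. Unreachable: {6,8} — drop them.
Start with accepting vs non-accepting: {0,1,2,3,4,5,9} | {7}.
Refine {0,1,2,3,4,5,9} on symbol x: members go to different blocks, giving {0,2,3,4,5,9} and {1}.
On input y, block {0,2,3,4,5,9} splits into {0,2,5} and {3,4,9}.
Stable partition: {0,2,5} | {7} | {1} | {3,4,9} — 4 equivalence classes.
4 and 3 lie in the same block of the stable partition, so they are equivalent — no string distinguishes them.

Yes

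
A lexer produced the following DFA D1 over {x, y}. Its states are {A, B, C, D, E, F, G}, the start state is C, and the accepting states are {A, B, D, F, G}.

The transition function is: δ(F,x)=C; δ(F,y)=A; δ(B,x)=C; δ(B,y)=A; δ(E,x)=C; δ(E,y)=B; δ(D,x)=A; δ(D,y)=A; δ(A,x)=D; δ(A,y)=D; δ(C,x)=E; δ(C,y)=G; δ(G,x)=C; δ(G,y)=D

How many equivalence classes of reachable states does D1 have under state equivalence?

First remove the unreachable states {F}; 6 states remain.
Start with accepting vs non-accepting: {A,B,D,G} | {C,E}.
Split {A,B,D,G} by δ(·,x) → {A,D} and {B,G}.
Stable partition: {A,D} | {C,E} | {B,G} — 3 equivalence classes.

3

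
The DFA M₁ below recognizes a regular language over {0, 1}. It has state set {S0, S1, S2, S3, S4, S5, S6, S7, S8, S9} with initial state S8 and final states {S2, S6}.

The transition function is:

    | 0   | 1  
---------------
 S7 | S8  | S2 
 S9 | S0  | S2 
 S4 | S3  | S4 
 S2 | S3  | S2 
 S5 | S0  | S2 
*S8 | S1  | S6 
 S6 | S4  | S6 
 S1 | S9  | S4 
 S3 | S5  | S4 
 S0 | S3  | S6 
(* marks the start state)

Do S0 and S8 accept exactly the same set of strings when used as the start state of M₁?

First remove the unreachable states {S7}; 9 states remain.
Initial partition by acceptance: {S2,S6} | {S0,S1,S3,S4,S5,S8,S9}.
On input 1, block {S0,S1,S3,S4,S5,S8,S9} splits into {S0,S5,S8,S9} and {S1,S3,S4}.
On input 0, block {S0,S5,S8,S9} splits into {S0,S8} and {S5,S9}.
On input 0, block {S1,S3,S4} splits into {S1,S3} and {S4}.
Split {S2,S6} by δ(·,0) → {S2} and {S6}.
Stable partition: {S2} | {S0,S8} | {S1,S3} | {S5,S9} | {S4} | {S6} — 6 equivalence classes.
S0 and S8 lie in the same block of the stable partition, so they are equivalent — no string distinguishes them.

Yes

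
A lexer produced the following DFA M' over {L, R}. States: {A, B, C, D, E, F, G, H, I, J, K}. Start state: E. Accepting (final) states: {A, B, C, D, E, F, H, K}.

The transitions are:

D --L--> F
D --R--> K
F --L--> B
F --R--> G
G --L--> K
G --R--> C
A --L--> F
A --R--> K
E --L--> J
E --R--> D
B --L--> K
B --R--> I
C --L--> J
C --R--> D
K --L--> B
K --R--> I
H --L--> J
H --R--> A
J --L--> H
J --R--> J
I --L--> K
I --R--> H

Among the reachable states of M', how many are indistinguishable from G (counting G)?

2

Start with accepting vs non-accepting: {A,B,C,D,E,F,H,K} | {G,I,J}.
Refine {A,B,C,D,E,F,H,K} on symbol L: members go to different blocks, giving {A,B,D,F,K} and {C,E,H}.
Split {A,B,D,F,K} by δ(·,R) → {B,F,K} and {A,D}.
On input L, block {G,I,J} splits into {G,I} and {J}.
The partition is now stable with 5 blocks: {B,F,K} | {G,I} | {C,E,H} | {A,D} | {J}.
The equivalence class containing G is {G,I}, of size 2.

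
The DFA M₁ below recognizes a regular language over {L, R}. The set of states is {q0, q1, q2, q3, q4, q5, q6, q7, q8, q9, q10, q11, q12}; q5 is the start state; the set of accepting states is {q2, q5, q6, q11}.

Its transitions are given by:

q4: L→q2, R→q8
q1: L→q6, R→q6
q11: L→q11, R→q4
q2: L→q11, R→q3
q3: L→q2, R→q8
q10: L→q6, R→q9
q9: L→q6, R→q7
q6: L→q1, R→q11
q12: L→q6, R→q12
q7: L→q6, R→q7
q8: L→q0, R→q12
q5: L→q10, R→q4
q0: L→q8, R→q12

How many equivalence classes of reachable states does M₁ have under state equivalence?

Every state is reachable, so we keep all 13.
Initial partition by acceptance: {q2,q5,q6,q11} | {q0,q1,q3,q4,q7,q8,q9,q10,q12}.
Split {q2,q5,q6,q11} by δ(·,L) → {q2,q11} and {q5,q6}.
Refine {q0,q1,q3,q4,q7,q8,q9,q10,q12} on symbol L: members go to different blocks, giving {q1,q7,q9,q10,q12} and {q0,q8} and {q3,q4}.
Refine {q1,q7,q9,q10,q12} on symbol R: members go to different blocks, giving {q7,q9,q10,q12} and {q1}.
On input L, block {q5,q6} splits into {q5} and {q6}.
The partition is now stable with 7 blocks: {q2,q11} | {q7,q9,q10,q12} | {q5} | {q0,q8} | {q3,q4} | {q1} | {q6}.

7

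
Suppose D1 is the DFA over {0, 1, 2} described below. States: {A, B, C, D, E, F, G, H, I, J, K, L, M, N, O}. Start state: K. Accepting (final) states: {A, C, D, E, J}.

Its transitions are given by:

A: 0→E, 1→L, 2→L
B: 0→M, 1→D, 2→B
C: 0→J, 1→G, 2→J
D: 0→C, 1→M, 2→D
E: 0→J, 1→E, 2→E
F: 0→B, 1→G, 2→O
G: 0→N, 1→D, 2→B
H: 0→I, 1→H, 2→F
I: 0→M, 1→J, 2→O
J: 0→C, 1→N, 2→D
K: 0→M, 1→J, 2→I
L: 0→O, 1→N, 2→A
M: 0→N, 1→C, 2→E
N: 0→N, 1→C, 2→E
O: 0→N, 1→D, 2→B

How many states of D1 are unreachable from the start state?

No path from K leads to A, F, H, L; the other 11 states are all reachable.

4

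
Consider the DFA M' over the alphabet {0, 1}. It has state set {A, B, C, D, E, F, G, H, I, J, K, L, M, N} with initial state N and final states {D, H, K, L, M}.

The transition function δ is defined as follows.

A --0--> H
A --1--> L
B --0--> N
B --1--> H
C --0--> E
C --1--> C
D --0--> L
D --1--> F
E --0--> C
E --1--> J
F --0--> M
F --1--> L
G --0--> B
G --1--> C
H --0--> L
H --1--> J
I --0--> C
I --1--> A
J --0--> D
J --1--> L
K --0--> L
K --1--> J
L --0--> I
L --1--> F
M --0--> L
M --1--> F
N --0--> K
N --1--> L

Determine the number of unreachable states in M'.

2

Starting at N and following transitions, the reachable set is {A, C, D, E, F, H, I, J, K, L, M, N}. That leaves B, G unreachable — 2 in total.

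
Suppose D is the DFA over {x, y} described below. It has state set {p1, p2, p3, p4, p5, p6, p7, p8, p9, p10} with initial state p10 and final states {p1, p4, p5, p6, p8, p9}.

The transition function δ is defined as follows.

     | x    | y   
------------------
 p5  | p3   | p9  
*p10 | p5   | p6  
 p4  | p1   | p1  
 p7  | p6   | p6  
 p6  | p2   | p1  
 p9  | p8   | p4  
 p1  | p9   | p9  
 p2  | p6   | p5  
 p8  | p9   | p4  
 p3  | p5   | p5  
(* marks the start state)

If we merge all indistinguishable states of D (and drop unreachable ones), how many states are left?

First remove the unreachable states {p7}; 9 states remain.
P0 = {p1,p4,p5,p6,p8,p9} | {p2,p3,p10}.
On input x, block {p1,p4,p5,p6,p8,p9} splits into {p1,p4,p8,p9} and {p5,p6}.
Stable partition: {p1,p4,p8,p9} | {p2,p3,p10} | {p5,p6} — 3 equivalence classes.

3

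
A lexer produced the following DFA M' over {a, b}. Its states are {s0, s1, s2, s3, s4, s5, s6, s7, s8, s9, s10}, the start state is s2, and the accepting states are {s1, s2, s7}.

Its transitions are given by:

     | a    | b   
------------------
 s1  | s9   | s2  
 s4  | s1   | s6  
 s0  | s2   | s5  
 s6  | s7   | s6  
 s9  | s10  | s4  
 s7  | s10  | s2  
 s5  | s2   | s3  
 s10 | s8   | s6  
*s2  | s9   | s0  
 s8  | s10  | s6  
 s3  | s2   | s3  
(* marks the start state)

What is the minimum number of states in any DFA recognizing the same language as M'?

Every state is reachable, so we keep all 11.
Initial partition by acceptance: {s1,s2,s7} | {s0,s3,s4,s5,s6,s8,s9,s10}.
On input b, block {s1,s2,s7} splits into {s1,s7} and {s2}.
Refine {s0,s3,s4,s5,s6,s8,s9,s10} on symbol a: members go to different blocks, giving {s0,s3,s5} and {s8,s9,s10} and {s4,s6}.
No further refinement is possible. Final partition (5 blocks): {s1,s7} | {s0,s3,s5} | {s2} | {s8,s9,s10} | {s4,s6}.

5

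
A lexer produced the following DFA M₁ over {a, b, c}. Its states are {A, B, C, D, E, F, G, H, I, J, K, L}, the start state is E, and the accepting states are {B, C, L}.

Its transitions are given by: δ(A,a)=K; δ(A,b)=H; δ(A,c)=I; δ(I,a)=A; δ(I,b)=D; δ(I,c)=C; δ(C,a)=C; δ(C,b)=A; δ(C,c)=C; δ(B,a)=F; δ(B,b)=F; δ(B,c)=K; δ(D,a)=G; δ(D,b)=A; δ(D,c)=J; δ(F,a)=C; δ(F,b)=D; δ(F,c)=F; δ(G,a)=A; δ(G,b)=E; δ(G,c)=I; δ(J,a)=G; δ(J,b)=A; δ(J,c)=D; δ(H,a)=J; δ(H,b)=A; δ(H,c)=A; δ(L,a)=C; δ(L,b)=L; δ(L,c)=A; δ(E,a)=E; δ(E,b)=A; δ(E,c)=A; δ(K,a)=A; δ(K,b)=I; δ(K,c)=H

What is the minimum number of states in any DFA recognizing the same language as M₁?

8

First remove the unreachable states {B,F,L}; 9 states remain.
Initial partition by acceptance: {C} | {A,D,E,G,H,I,J,K}.
Refine {A,D,E,G,H,I,J,K} on symbol c: members go to different blocks, giving {A,D,E,G,H,J,K} and {I}.
Split {A,D,E,G,H,J,K} by δ(·,b) → {A,D,E,G,H,J} and {K}.
On input a, block {A,D,E,G,H,J} splits into {D,E,G,H,J} and {A}.
Refine {D,E,G,H,J} on symbol a: members go to different blocks, giving {D,E,H,J} and {G}.
On input a, block {D,E,H,J} splits into {D,J} and {E,H}.
Split {E,H} by δ(·,a) → {E} and {H}.
The partition is now stable with 8 blocks: {C} | {D,J} | {I} | {K} | {A} | {G} | {E} | {H}.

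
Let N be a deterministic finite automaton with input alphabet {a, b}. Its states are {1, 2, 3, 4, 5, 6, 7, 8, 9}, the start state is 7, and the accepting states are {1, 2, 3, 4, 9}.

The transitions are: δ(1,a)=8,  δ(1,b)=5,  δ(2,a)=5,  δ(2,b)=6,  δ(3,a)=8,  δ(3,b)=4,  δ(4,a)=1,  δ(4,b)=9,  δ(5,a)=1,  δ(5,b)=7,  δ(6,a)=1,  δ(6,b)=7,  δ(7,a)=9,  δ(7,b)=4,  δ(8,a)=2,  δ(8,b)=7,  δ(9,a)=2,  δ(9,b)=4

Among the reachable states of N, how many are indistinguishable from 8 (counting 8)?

First remove the unreachable states {3}; 8 states remain.
P0 = {1,2,4,9} | {5,6,7,8}.
Split {1,2,4,9} by δ(·,a) → {1,2} and {4,9}.
Split {5,6,7,8} by δ(·,a) → {5,6,8} and {7}.
Stable partition: {1,2} | {5,6,8} | {4,9} | {7} — 4 equivalence classes.
State 8 belongs to the block {5,6,8}, which has 3 states.

3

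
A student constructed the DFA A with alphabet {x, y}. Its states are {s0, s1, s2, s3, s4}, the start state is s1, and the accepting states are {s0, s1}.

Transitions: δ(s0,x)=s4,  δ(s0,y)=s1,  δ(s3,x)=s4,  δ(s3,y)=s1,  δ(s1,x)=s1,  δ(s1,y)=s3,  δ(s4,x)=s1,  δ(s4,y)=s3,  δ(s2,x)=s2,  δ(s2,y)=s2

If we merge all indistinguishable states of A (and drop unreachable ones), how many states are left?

First remove the unreachable states {s0,s2}; 3 states remain.
P0 = {s1} | {s3,s4}.
Refine {s3,s4} on symbol x: members go to different blocks, giving {s3} and {s4}.
Stable partition: {s1} | {s3} | {s4} — 3 equivalence classes.

3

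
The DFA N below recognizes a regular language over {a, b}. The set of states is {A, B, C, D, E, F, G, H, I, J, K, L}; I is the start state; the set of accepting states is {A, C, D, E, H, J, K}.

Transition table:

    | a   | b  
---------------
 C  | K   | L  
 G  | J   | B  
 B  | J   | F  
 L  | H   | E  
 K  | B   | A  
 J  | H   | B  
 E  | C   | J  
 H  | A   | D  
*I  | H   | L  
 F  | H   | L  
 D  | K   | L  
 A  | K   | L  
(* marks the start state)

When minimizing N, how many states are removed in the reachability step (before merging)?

1

No path from I leads to G; the other 11 states are all reachable.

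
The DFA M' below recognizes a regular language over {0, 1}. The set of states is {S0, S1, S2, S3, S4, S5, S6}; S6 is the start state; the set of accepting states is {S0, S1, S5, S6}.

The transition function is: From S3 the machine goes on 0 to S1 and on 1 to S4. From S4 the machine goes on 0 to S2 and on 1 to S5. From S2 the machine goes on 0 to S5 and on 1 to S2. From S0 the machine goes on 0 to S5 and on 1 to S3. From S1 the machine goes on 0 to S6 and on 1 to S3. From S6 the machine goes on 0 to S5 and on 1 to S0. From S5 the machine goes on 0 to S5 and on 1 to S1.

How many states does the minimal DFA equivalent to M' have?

Every state is reachable, so we keep all 7.
P0 = {S0,S1,S5,S6} | {S2,S3,S4}.
Split {S0,S1,S5,S6} by δ(·,1) → {S0,S1} and {S5,S6}.
On input 0, block {S2,S3,S4} splits into {S2} and {S3} and {S4}.
No further refinement is possible. Final partition (5 blocks): {S0,S1} | {S2} | {S5,S6} | {S3} | {S4}.

5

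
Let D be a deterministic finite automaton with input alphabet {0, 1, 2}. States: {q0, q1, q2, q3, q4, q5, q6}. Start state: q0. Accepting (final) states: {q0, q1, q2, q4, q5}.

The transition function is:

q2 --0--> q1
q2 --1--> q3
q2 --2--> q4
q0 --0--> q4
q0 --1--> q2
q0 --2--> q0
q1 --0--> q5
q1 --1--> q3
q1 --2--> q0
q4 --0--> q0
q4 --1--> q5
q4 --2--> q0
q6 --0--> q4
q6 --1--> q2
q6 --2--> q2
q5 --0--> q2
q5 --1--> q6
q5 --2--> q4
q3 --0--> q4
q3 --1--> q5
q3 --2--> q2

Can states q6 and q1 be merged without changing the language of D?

No

P0 = {q0,q1,q2,q4,q5} | {q3,q6}.
Split {q0,q1,q2,q4,q5} by δ(·,1) → {q1,q2,q5} and {q0,q4}.
No further refinement is possible. Final partition (3 blocks): {q1,q2,q5} | {q3,q6} | {q0,q4}.
q6 and q1 end up in different blocks, so they are distinguishable. For instance, the string 'ε' is accepted from only q1.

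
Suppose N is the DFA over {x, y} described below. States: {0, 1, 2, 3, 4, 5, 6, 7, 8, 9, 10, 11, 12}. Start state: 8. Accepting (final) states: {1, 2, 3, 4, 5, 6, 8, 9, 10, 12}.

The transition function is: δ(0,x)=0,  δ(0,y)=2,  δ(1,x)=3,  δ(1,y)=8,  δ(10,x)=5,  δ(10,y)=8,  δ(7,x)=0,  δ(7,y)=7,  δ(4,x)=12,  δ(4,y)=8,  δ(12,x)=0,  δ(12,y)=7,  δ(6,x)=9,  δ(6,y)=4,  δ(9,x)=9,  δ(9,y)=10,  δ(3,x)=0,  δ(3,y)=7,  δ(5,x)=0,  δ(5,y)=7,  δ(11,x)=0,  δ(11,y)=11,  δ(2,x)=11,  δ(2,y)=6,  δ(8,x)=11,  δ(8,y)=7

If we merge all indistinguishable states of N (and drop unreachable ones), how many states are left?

7

First remove the unreachable states {1,3}; 11 states remain.
Initial partition by acceptance: {2,4,5,6,8,9,10,12} | {0,7,11}.
On input x, block {2,4,5,6,8,9,10,12} splits into {2,5,8,12} and {4,6,9,10}.
Split {2,5,8,12} by δ(·,y) → {5,8,12} and {2}.
On input y, block {0,7,11} splits into {7,11} and {0}.
Split {5,8,12} by δ(·,x) → {5,12} and {8}.
On input x, block {4,6,9,10} splits into {4,10} and {6,9}.
No further refinement is possible. Final partition (7 blocks): {5,12} | {7,11} | {4,10} | {2} | {0} | {8} | {6,9}.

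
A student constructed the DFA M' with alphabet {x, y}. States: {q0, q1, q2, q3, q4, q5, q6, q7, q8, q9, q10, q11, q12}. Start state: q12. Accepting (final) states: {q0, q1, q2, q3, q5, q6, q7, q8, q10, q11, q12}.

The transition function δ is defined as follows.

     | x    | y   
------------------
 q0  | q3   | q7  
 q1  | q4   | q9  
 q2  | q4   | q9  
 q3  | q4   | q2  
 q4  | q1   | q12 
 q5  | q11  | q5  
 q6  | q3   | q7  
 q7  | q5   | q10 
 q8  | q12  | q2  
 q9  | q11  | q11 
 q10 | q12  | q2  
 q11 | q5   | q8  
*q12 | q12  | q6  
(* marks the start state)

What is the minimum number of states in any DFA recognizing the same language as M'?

9

First remove the unreachable states {q0}; 12 states remain.
Start with accepting vs non-accepting: {q1,q2,q3,q5,q6,q7,q8,q10,q11,q12} | {q4,q9}.
On input x, block {q1,q2,q3,q5,q6,q7,q8,q10,q11,q12} splits into {q5,q6,q7,q8,q10,q11,q12} and {q1,q2,q3}.
Split {q5,q6,q7,q8,q10,q11,q12} by δ(·,x) → {q5,q7,q8,q10,q11,q12} and {q6}.
On input y, block {q5,q7,q8,q10,q11,q12} splits into {q5,q7,q11} and {q8,q10} and {q12}.
On input y, block {q5,q7,q11} splits into {q7,q11} and {q5}.
Split {q4,q9} by δ(·,x) → {q4} and {q9}.
Split {q1,q2,q3} by δ(·,y) → {q1,q2} and {q3}.
Stable partition: {q7,q11} | {q4} | {q1,q2} | {q6} | {q8,q10} | {q12} | {q5} | {q9} | {q3} — 9 equivalence classes.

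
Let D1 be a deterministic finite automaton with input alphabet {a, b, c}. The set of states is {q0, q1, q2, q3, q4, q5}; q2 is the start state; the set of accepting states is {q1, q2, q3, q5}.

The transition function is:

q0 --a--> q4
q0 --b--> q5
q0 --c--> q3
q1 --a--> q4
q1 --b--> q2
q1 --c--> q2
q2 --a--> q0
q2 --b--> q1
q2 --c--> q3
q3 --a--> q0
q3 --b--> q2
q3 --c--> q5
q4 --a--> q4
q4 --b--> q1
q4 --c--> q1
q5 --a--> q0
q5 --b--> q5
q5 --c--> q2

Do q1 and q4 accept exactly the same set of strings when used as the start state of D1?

No

Start with accepting vs non-accepting: {q1,q2,q3,q5} | {q0,q4}.
Stable partition: {q1,q2,q3,q5} | {q0,q4} — 2 equivalence classes.
q1 and q4 end up in different blocks, so they are distinguishable. For instance, the string 'ε' is accepted from only q1.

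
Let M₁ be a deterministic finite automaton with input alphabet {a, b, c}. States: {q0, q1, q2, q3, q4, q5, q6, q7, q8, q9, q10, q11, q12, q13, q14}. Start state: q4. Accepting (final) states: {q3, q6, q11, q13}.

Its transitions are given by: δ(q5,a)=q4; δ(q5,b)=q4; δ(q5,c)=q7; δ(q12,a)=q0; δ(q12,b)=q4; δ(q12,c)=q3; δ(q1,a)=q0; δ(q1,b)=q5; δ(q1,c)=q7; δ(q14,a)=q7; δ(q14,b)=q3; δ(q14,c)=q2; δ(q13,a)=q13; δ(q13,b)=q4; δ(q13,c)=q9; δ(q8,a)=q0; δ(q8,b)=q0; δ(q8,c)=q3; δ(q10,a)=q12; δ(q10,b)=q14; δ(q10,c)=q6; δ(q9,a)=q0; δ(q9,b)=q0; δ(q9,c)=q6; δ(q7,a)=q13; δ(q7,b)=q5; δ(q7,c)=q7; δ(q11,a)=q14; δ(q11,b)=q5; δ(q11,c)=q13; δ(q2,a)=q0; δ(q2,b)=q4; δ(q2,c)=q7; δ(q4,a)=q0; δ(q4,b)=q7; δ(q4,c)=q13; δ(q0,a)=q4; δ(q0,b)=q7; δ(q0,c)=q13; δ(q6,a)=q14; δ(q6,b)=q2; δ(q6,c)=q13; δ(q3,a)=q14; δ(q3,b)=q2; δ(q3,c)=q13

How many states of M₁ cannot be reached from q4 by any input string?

Starting at q4 and following transitions, the reachable set is {q0, q2, q3, q4, q5, q6, q7, q9, q13, q14}. That leaves q1, q8, q10, q11, q12 unreachable — 5 in total.

5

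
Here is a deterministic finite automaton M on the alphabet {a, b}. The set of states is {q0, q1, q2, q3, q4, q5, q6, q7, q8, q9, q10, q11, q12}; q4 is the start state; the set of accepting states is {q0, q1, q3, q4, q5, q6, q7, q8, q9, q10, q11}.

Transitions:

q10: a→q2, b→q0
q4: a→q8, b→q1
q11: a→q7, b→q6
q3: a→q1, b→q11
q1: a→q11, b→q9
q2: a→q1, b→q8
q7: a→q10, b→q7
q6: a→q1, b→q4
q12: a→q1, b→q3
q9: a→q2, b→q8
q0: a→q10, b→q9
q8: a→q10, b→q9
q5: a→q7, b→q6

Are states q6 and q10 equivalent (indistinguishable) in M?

Reachable states from the start: {q0,q1,q2,q4,q6,q7,q8,q9,q10,q11}. Unreachable: {q3,q5,q12} — drop them.
Start with accepting vs non-accepting: {q0,q1,q4,q6,q7,q8,q9,q10,q11} | {q2}.
Split {q0,q1,q4,q6,q7,q8,q9,q10,q11} by δ(·,a) → {q0,q1,q4,q6,q7,q8,q11} and {q9,q10}.
Split {q0,q1,q4,q6,q7,q8,q11} by δ(·,a) → {q1,q4,q6,q11} and {q0,q7,q8}.
Refine {q1,q4,q6,q11} on symbol a: members go to different blocks, giving {q1,q6} and {q4,q11}.
Refine {q1,q6} on symbol a: members go to different blocks, giving {q1} and {q6}.
Split {q0,q7,q8} by δ(·,b) → {q0,q8} and {q7}.
Split {q4,q11} by δ(·,a) → {q4} and {q11}.
Stable partition: {q1} | {q2} | {q9,q10} | {q0,q8} | {q4} | {q6} | {q7} | {q11} — 8 equivalence classes.
q6 and q10 end up in different blocks, so they are distinguishable. For instance, the string 'a' is accepted from only q6.

No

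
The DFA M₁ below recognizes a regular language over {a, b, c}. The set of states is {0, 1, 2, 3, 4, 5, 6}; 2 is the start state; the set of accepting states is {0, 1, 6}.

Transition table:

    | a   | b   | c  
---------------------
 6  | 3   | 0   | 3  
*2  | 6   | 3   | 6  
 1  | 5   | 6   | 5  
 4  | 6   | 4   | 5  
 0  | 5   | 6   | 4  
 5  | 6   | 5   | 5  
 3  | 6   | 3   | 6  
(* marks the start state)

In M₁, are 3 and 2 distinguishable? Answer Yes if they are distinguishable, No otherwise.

No

Reachable states from the start: {0,2,3,4,5,6}. Unreachable: {1} — drop them.
Start with accepting vs non-accepting: {0,6} | {2,3,4,5}.
Split {2,3,4,5} by δ(·,c) → {2,3} and {4,5}.
Split {0,6} by δ(·,a) → {0} and {6}.
The partition is now stable with 4 blocks: {0} | {2,3} | {4,5} | {6}.
3 and 2 lie in the same block of the stable partition, so they are equivalent — no string distinguishes them.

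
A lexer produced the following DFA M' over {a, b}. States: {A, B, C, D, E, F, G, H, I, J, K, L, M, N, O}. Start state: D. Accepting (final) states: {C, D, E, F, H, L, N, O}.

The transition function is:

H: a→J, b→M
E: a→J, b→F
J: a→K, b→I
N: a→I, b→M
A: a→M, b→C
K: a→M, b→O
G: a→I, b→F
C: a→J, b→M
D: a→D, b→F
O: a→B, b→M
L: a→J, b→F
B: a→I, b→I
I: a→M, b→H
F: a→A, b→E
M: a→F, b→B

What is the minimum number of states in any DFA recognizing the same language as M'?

Reachable states from the start: {A,B,C,D,E,F,H,I,J,K,M,O}. Unreachable: {G,L,N} — drop them.
Start with accepting vs non-accepting: {C,D,E,F,H,O} | {A,B,I,J,K,M}.
On input a, block {C,D,E,F,H,O} splits into {C,E,F,H,O} and {D}.
Refine {C,E,F,H,O} on symbol b: members go to different blocks, giving {C,H,O} and {E,F}.
Split {A,B,I,J,K,M} by δ(·,a) → {A,B,I,J,K} and {M}.
On input a, block {A,B,I,J,K} splits into {A,I,K} and {B,J}.
Split {E,F} by δ(·,a) → {E} and {F}.
The partition is now stable with 7 blocks: {C,H,O} | {A,I,K} | {D} | {E} | {M} | {B,J} | {F}.

7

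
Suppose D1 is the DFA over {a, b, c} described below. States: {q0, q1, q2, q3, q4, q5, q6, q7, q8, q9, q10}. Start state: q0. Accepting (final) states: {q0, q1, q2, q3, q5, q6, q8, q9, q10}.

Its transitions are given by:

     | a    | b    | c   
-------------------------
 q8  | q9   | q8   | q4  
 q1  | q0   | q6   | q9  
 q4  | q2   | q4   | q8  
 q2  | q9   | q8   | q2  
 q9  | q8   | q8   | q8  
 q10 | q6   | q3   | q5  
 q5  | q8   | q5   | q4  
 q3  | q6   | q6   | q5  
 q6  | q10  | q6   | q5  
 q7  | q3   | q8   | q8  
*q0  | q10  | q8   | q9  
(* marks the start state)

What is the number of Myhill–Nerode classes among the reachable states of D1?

States {q1,q7} cannot be reached from the start state, so discard them.
Start with accepting vs non-accepting: {q0,q2,q3,q5,q6,q8,q9,q10} | {q4}.
On input c, block {q0,q2,q3,q5,q6,q8,q9,q10} splits into {q0,q2,q3,q6,q9,q10} and {q5,q8}.
On input a, block {q0,q2,q3,q6,q9,q10} splits into {q0,q2,q3,q6,q10} and {q9}.
Refine {q0,q2,q3,q6,q10} on symbol a: members go to different blocks, giving {q0,q3,q6,q10} and {q2}.
On input b, block {q0,q3,q6,q10} splits into {q3,q6,q10} and {q0}.
Split {q5,q8} by δ(·,a) → {q5} and {q8}.
Stable partition: {q3,q6,q10} | {q4} | {q5} | {q9} | {q2} | {q0} | {q8} — 7 equivalence classes.

7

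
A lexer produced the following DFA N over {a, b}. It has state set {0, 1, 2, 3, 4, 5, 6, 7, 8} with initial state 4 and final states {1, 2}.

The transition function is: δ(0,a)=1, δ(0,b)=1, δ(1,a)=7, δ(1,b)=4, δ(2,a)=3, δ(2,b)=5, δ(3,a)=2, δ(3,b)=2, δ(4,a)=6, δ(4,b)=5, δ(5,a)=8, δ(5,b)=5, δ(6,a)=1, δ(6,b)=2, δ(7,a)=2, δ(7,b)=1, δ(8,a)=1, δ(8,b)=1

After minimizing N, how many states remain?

First remove the unreachable states {0}; 8 states remain.
Start with accepting vs non-accepting: {1,2} | {3,4,5,6,7,8}.
Split {3,4,5,6,7,8} by δ(·,a) → {3,6,7,8} and {4,5}.
Stable partition: {1,2} | {3,6,7,8} | {4,5} — 3 equivalence classes.

3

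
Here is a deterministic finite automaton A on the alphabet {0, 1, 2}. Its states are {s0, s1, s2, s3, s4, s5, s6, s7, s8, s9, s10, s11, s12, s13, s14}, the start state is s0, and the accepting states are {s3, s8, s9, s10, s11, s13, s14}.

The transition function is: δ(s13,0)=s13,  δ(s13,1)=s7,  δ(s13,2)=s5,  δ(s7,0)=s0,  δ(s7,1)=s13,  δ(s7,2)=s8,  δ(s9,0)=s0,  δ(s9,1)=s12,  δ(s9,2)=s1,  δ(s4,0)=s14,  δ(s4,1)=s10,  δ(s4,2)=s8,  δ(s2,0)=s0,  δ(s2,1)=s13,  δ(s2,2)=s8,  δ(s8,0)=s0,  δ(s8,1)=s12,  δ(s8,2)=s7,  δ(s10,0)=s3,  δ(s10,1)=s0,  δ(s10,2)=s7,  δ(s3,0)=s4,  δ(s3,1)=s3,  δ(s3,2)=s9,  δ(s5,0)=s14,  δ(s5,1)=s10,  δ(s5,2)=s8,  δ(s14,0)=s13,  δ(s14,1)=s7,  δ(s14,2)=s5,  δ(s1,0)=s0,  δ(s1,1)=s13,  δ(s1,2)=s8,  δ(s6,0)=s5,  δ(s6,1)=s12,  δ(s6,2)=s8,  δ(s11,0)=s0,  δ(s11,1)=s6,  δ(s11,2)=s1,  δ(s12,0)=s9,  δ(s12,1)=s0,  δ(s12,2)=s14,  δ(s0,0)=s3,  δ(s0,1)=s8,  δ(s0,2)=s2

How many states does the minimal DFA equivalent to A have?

8

First remove the unreachable states {s6,s11}; 13 states remain.
Start with accepting vs non-accepting: {s3,s8,s9,s10,s13,s14} | {s0,s1,s2,s4,s5,s7,s12}.
On input 0, block {s3,s8,s9,s10,s13,s14} splits into {s3,s8,s9} and {s10,s13,s14}.
Refine {s3,s8,s9} on symbol 1: members go to different blocks, giving {s8,s9} and {s3}.
Split {s0,s1,s2,s4,s5,s7,s12} by δ(·,0) → {s1,s2,s7} and {s4,s5} and {s0} and {s12}.
Split {s10,s13,s14} by δ(·,0) → {s13,s14} and {s10}.
No further refinement is possible. Final partition (8 blocks): {s8,s9} | {s1,s2,s7} | {s13,s14} | {s3} | {s4,s5} | {s0} | {s12} | {s10}.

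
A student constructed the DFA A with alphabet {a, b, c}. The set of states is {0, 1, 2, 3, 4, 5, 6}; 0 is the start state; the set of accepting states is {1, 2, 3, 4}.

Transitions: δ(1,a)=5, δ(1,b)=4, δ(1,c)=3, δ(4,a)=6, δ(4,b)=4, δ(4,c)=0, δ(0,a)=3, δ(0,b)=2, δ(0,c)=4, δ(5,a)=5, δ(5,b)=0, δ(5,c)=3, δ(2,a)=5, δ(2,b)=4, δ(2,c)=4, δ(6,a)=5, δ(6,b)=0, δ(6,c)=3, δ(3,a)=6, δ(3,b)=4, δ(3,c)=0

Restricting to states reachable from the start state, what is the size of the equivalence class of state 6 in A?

2

First remove the unreachable states {1}; 6 states remain.
P0 = {2,3,4} | {0,5,6}.
Split {2,3,4} by δ(·,c) → {3,4} and {2}.
Split {0,5,6} by δ(·,a) → {5,6} and {0}.
No further refinement is possible. Final partition (4 blocks): {3,4} | {5,6} | {2} | {0}.
The equivalence class containing 6 is {5,6}, of size 2.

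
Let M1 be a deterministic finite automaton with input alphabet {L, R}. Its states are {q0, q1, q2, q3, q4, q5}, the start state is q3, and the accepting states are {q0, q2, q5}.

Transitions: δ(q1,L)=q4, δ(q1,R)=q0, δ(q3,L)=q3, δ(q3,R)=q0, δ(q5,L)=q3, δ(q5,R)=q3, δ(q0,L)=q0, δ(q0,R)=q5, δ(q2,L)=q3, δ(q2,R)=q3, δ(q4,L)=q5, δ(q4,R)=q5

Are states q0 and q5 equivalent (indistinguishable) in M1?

States {q1,q2,q4} cannot be reached from the start state, so discard them.
P0 = {q0,q5} | {q3}.
Refine {q0,q5} on symbol L: members go to different blocks, giving {q0} and {q5}.
No further refinement is possible. Final partition (3 blocks): {q0} | {q3} | {q5}.
q0 and q5 end up in different blocks, so they are distinguishable. For instance, the string 'L' is accepted from only q0.

No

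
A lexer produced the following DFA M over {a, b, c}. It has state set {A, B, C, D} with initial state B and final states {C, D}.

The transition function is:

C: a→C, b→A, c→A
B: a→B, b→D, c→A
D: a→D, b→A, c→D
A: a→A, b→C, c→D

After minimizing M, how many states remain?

4

All states are reachable from the start state.
Start with accepting vs non-accepting: {C,D} | {A,B}.
Split {C,D} by δ(·,c) → {C} and {D}.
Split {A,B} by δ(·,b) → {A} and {B}.
Stable partition: {C} | {A} | {D} | {B} — 4 equivalence classes.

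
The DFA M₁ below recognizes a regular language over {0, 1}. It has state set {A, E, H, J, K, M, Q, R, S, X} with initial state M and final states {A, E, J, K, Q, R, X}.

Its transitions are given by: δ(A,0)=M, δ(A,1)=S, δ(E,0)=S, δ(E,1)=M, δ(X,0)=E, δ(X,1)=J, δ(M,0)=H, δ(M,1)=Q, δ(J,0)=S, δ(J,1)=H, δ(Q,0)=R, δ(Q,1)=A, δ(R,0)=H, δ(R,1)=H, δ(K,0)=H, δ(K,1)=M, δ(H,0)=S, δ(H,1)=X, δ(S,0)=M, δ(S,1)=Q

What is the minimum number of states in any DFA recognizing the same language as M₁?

3

Reachable states from the start: {A,E,H,J,M,Q,R,S,X}. Unreachable: {K} — drop them.
P0 = {A,E,J,Q,R,X} | {H,M,S}.
Split {A,E,J,Q,R,X} by δ(·,0) → {A,E,J,R} and {Q,X}.
Stable partition: {A,E,J,R} | {H,M,S} | {Q,X} — 3 equivalence classes.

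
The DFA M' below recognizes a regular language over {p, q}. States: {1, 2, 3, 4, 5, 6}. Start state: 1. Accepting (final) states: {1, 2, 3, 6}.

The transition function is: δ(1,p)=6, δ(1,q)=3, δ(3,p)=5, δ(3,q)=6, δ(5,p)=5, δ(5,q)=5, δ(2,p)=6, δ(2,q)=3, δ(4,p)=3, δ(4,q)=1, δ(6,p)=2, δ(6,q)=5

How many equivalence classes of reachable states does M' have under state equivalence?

4

Reachable states from the start: {1,2,3,5,6}. Unreachable: {4} — drop them.
P0 = {1,2,3,6} | {5}.
Split {1,2,3,6} by δ(·,p) → {1,2,6} and {3}.
Refine {1,2,6} on symbol q: members go to different blocks, giving {1,2} and {6}.
The partition is now stable with 4 blocks: {1,2} | {5} | {3} | {6}.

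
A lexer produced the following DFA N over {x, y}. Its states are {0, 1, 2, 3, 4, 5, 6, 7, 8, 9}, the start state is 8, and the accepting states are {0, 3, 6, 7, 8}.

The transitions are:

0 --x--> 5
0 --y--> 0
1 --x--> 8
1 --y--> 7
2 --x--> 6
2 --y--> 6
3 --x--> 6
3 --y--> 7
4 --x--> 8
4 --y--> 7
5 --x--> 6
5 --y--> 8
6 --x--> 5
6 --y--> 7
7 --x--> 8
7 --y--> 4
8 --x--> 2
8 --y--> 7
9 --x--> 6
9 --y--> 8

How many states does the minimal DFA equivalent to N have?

4

Reachable states from the start: {2,4,5,6,7,8}. Unreachable: {0,1,3,9} — drop them.
Start with accepting vs non-accepting: {6,7,8} | {2,4,5}.
Split {6,7,8} by δ(·,x) → {6,8} and {7}.
Split {2,4,5} by δ(·,y) → {2,5} and {4}.
Stable partition: {6,8} | {2,5} | {7} | {4} — 4 equivalence classes.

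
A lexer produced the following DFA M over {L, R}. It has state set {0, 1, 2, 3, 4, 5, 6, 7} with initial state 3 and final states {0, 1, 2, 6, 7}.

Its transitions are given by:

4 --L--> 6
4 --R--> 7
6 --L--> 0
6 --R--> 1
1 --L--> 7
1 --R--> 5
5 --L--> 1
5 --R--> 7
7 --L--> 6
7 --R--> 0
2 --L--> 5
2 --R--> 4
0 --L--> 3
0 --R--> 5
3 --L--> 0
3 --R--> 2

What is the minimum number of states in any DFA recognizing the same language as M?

Every state is reachable, so we keep all 8.
P0 = {0,1,2,6,7} | {3,4,5}.
On input L, block {0,1,2,6,7} splits into {1,6,7} and {0,2}.
On input L, block {1,6,7} splits into {1,7} and {6}.
Refine {1,7} on symbol L: members go to different blocks, giving {1} and {7}.
Refine {3,4,5} on symbol L: members go to different blocks, giving {3} and {4} and {5}.
On input L, block {0,2} splits into {0} and {2}.
No further refinement is possible. Final partition (8 blocks): {1} | {3} | {0} | {6} | {7} | {4} | {5} | {2}.

8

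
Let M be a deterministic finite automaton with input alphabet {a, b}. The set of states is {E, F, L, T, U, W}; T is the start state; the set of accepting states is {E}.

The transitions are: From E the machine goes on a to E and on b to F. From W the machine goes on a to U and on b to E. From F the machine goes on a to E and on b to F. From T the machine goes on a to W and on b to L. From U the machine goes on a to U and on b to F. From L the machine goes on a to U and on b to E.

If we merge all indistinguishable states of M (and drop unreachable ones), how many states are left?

P0 = {E} | {F,L,T,U,W}.
Refine {F,L,T,U,W} on symbol a: members go to different blocks, giving {L,T,U,W} and {F}.
Refine {L,T,U,W} on symbol b: members go to different blocks, giving {L,W} and {T} and {U}.
Stable partition: {E} | {L,W} | {F} | {T} | {U} — 5 equivalence classes.

5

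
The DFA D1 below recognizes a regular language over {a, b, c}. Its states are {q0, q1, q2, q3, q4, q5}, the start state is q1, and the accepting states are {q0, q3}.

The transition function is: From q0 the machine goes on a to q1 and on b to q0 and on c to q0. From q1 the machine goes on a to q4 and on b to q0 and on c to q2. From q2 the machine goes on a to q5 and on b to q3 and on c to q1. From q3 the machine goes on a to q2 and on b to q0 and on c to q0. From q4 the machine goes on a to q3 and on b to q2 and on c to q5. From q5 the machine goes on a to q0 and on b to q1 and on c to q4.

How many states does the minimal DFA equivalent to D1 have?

3

Every state is reachable, so we keep all 6.
P0 = {q0,q3} | {q1,q2,q4,q5}.
Split {q1,q2,q4,q5} by δ(·,a) → {q1,q2} and {q4,q5}.
The partition is now stable with 3 blocks: {q0,q3} | {q1,q2} | {q4,q5}.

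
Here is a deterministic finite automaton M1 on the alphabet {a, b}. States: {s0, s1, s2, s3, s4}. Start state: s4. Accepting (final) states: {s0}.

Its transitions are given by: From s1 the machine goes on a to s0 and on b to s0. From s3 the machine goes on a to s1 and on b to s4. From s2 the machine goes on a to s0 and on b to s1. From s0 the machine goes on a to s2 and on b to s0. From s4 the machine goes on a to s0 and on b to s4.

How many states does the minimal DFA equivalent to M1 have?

First remove the unreachable states {s3}; 4 states remain.
P0 = {s0} | {s1,s2,s4}.
Refine {s1,s2,s4} on symbol b: members go to different blocks, giving {s2,s4} and {s1}.
Refine {s2,s4} on symbol b: members go to different blocks, giving {s2} and {s4}.
Stable partition: {s0} | {s2} | {s1} | {s4} — 4 equivalence classes.

4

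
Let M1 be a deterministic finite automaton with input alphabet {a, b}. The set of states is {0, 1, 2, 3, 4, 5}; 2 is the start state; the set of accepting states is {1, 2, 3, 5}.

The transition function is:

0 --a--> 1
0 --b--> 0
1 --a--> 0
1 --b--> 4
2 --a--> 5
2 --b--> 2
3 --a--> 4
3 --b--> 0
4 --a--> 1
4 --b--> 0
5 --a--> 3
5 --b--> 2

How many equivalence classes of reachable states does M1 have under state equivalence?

Start with accepting vs non-accepting: {1,2,3,5} | {0,4}.
On input a, block {1,2,3,5} splits into {1,3} and {2,5}.
Split {2,5} by δ(·,a) → {2} and {5}.
No further refinement is possible. Final partition (4 blocks): {1,3} | {0,4} | {2} | {5}.

4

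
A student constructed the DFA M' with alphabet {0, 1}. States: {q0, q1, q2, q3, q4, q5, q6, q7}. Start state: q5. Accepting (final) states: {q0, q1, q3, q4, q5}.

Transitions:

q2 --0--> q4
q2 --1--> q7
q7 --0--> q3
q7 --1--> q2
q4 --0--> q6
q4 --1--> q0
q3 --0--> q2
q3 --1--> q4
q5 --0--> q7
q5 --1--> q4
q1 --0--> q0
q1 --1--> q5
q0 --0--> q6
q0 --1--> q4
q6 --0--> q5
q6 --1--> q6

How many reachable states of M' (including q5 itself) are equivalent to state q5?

First remove the unreachable states {q1}; 7 states remain.
P0 = {q0,q3,q4,q5} | {q2,q6,q7}.
Stable partition: {q0,q3,q4,q5} | {q2,q6,q7} — 2 equivalence classes.
State q5 belongs to the block {q0,q3,q4,q5}, which has 4 states.

4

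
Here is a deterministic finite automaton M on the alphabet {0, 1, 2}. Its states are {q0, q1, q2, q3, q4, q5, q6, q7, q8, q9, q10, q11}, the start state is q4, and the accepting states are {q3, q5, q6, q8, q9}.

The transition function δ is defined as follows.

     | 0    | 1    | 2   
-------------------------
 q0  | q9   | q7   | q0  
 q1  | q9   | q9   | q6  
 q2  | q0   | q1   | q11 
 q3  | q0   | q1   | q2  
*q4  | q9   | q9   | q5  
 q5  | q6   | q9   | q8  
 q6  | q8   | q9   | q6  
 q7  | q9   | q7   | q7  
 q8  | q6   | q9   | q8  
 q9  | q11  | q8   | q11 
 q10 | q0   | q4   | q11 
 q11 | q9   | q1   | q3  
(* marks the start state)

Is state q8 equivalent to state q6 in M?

First remove the unreachable states {q10}; 11 states remain.
Initial partition by acceptance: {q3,q5,q6,q8,q9} | {q0,q1,q2,q4,q7,q11}.
On input 0, block {q3,q5,q6,q8,q9} splits into {q5,q6,q8} and {q3,q9}.
Split {q0,q1,q2,q4,q7,q11} by δ(·,0) → {q0,q1,q4,q7,q11} and {q2}.
Refine {q0,q1,q4,q7,q11} on symbol 1: members go to different blocks, giving {q0,q7,q11} and {q1,q4}.
On input 1, block {q0,q7,q11} splits into {q0,q7} and {q11}.
On input 0, block {q3,q9} splits into {q3} and {q9}.
No further refinement is possible. Final partition (7 blocks): {q5,q6,q8} | {q0,q7} | {q3} | {q2} | {q1,q4} | {q11} | {q9}.
q8 and q6 lie in the same block of the stable partition, so they are equivalent — no string distinguishes them.

Yes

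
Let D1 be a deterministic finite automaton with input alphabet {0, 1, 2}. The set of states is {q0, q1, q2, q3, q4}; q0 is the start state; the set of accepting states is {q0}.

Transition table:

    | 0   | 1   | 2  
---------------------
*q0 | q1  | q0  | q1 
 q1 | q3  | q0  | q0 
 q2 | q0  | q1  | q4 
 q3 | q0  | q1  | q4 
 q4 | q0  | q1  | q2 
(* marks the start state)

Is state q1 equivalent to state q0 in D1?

No

P0 = {q0} | {q1,q2,q3,q4}.
Refine {q1,q2,q3,q4} on symbol 0: members go to different blocks, giving {q2,q3,q4} and {q1}.
Stable partition: {q0} | {q2,q3,q4} | {q1} — 3 equivalence classes.
q1 and q0 end up in different blocks, so they are distinguishable. For instance, the string 'ε' is accepted from only q0.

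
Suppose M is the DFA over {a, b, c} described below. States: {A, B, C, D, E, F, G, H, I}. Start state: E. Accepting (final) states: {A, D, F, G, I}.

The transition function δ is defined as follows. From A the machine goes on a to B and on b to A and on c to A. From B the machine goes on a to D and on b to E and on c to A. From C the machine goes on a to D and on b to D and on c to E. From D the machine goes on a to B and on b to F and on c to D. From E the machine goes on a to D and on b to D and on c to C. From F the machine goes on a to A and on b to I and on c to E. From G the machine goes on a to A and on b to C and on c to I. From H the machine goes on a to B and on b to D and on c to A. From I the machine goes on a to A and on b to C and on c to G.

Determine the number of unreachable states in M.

1

BFS from E reaches {A, B, C, D, E, F, G, I}; the 1 state(s) H are never visited.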